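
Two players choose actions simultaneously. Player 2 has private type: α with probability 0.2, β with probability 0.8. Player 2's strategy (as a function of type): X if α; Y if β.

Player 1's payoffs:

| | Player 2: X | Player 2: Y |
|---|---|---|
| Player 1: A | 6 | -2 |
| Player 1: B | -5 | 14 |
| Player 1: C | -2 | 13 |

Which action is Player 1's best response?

B

E[A] = 0.2·(6) + 0.8·(-2) = -0.4
E[B] = 0.2·(-5) + 0.8·(14) = 10.2
E[C] = 0.2·(-2) + 0.8·(13) = 10
Best response: B (10.2 is the largest).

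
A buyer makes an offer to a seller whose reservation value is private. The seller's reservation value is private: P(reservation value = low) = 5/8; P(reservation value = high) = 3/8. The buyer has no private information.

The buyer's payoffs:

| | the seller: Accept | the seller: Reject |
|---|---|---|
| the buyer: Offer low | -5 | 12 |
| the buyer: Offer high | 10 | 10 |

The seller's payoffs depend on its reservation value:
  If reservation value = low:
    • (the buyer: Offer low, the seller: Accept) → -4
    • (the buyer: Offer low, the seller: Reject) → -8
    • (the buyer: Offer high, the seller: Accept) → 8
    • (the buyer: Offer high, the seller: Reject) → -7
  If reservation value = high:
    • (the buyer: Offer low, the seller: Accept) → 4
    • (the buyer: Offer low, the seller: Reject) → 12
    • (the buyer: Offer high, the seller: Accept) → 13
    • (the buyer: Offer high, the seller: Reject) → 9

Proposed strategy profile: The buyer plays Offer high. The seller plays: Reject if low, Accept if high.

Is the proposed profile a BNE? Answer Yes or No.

No

A profile is a BNE iff every type of every player is best-responding given beliefs about the other side.
The buyer plays Offer high: E[Offer high] = 5/8·(10) + 3/8·(10) = 10; E[Offer low] = 45/8. Best-responding. ✓
The seller (reservation value low), facing Offer high: Accept gives 8, Reject gives -7. Proposed Reject is not best — profitable deviation exists. ✗
The seller (reservation value high), facing Offer high: Accept gives 13, Reject gives 9. Proposed Accept is best. ✓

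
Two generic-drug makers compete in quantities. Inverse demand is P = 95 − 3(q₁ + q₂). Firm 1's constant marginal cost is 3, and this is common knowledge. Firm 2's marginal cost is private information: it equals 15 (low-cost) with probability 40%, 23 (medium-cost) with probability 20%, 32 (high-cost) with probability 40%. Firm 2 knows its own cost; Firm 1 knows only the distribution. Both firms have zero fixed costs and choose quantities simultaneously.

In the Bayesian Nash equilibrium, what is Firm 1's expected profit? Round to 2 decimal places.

467.92

Type-c best response for Firm 2: q₂(c) = (95 − c)/6 − q₁/2.
Firm 1 maximizes expected profit; its first-order condition is 95 − 6q₁ − 3E[q₂] − 3 = 0.
Substituting E[q₂] and solving: E[c₂] = 23.4, so q₁ = (95 − 2·3 + 23.4)/9 = 12.4889.
E[P] = 95 − 3·(q₁ + E[q₂]) = 40.4667; Firm 1's expected profit = (E[P] − 3)·q₁ = (40.4667 − 3)·12.4889 = 467.917.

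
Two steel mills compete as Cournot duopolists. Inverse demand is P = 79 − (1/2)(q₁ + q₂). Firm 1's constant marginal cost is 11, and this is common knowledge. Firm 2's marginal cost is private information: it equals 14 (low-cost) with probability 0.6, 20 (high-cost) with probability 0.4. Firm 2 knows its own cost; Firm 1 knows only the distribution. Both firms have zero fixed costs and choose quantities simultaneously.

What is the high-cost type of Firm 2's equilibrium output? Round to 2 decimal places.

34.53

Each type of Firm 2 best-responds to q₁; Firm 1 best-responds to the expected q₂ over Firm 2's types.
Firm 2 with cost c maximizes (79 − (1/2)(q₁+q₂) − c)·q₂, giving q₂(c) = (79 − c − (1/2)q₁).
E[c₂] = 0.6·14 + 0.4·20 = 16.4
Firm 1's FOC against E[q₂] yields q₁ = (79 − 2·11 + E[c₂])/(3/2) = (79 − 22 + 16.4)/(3/2) = 48.9333.
q₂(high-cost) = (79 − 20 − (1/2)·48.9333) = 34.5333.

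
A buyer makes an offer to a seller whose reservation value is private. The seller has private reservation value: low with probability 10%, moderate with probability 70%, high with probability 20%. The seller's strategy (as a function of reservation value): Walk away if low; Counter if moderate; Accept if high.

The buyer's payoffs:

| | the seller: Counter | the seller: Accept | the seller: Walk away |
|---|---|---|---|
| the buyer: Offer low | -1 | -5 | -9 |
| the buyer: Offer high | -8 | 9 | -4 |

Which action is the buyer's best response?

Offer low

Compute the buyer's expected payoff for each action, taking the expectation over the seller's type.
E[Offer low] = 0.1·(-9) + 0.7·(-1) + 0.2·(-5) = -2.6
E[Offer high] = 0.1·(-4) + 0.7·(-8) + 0.2·(9) = -4.2
Best response: Offer low (-2.6 is the largest).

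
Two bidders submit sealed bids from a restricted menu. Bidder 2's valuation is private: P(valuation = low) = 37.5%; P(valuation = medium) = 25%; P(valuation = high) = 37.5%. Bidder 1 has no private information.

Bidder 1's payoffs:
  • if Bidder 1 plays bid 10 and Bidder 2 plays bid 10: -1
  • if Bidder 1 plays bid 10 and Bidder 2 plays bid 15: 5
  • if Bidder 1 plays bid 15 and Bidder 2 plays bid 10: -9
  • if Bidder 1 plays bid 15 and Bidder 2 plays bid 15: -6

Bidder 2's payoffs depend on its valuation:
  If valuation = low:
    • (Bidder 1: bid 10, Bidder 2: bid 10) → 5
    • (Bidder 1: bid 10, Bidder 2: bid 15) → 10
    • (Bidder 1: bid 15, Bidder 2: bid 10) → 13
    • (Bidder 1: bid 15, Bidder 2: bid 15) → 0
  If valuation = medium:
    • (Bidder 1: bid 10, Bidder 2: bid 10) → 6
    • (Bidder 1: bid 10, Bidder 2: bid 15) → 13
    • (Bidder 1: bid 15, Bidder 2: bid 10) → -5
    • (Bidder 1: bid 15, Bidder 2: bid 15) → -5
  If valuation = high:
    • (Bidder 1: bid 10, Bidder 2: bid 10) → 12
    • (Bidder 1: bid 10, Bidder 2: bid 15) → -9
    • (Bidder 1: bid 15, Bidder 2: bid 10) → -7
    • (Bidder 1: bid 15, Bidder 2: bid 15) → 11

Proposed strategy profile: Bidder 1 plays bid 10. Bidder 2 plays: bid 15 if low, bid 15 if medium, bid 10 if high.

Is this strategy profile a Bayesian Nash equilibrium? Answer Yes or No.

Yes

Bidder 1 plays bid 10: E[bid 10] = 0.375·(5) + 0.25·(5) + 0.375·(-1) = 2.75; E[bid 15] = -7.125. Best-responding. ✓
Bidder 2 (valuation low), facing bid 10: bid 10 gives 5, bid 15 gives 10. Proposed bid 15 is best. ✓
Bidder 2 (valuation medium), facing bid 10: bid 10 gives 6, bid 15 gives 13. Proposed bid 15 is best. ✓
Bidder 2 (valuation high), facing bid 10: bid 10 gives 12, bid 15 gives -9. Proposed bid 10 is best. ✓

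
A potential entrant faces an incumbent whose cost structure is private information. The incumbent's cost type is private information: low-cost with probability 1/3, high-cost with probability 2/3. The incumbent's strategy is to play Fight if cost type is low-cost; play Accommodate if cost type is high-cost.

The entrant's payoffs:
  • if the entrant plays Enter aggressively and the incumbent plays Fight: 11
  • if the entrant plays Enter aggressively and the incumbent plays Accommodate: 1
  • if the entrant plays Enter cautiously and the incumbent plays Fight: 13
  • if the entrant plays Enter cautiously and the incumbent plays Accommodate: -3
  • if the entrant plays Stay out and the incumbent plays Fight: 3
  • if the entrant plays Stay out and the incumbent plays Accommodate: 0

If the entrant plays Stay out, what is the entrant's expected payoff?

1

E[Stay out] = 1/3·3 + 2/3·0 = 1 + 0 = 1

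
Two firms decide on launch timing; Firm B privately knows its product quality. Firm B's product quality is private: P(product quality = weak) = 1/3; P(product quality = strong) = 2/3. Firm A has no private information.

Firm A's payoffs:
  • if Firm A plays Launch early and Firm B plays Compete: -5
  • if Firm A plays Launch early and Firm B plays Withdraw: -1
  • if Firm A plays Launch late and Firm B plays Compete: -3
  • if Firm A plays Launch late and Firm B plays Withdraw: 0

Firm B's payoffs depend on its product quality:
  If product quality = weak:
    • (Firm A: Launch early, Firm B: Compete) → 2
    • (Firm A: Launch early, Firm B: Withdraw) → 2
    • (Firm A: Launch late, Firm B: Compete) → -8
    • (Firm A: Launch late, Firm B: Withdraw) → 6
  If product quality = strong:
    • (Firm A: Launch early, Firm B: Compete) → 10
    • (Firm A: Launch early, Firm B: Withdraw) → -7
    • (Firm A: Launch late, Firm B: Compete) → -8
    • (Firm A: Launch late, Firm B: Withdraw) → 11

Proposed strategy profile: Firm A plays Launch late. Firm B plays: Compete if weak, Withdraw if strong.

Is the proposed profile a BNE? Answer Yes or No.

No

Firm A plays Launch late: E[Launch late] = 1/3·(-3) + 2/3·(0) = -1; E[Launch early] = -7/3. Best-responding. ✓
Firm B (product quality weak), facing Launch late: Compete gives -8, Withdraw gives 6. Proposed Compete is not best — profitable deviation exists. ✗
Firm B (product quality strong), facing Launch late: Compete gives -8, Withdraw gives 11. Proposed Withdraw is best. ✓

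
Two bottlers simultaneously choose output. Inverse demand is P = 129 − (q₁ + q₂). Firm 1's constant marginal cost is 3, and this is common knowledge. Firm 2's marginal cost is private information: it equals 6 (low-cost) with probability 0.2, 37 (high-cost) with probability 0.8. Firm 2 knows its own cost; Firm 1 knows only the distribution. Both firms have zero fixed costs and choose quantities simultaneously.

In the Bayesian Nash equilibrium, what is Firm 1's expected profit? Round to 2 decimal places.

Type-c best response for Firm 2: q₂(c) = (129 − c)/2 − q₁/2.
Firm 1 maximizes expected profit; its first-order condition is 129 − 2q₁ − E[q₂] − 3 = 0.
Substituting E[q₂] and solving: E[c₂] = 30.8, so q₁ = (129 − 2·3 + 30.8)/3 = 51.2667.
E[P] = 129 − (q₁ + E[q₂]) = 54.2667; Firm 1's expected profit = (E[P] − 3)·q₁ = (54.2667 − 3)·51.2667 = 2628.27.

2628.27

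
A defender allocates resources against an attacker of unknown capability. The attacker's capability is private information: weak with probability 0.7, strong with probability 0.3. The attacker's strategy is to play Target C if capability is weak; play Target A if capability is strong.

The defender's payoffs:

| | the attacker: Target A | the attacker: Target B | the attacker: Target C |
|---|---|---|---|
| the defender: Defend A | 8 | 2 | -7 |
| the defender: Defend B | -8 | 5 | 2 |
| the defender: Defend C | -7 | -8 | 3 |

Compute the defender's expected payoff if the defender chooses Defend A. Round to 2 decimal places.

-2.50

E[Defend A] = 0.7·(-7) + 0.3·8 = (-4.9) + 2.4 = -2.5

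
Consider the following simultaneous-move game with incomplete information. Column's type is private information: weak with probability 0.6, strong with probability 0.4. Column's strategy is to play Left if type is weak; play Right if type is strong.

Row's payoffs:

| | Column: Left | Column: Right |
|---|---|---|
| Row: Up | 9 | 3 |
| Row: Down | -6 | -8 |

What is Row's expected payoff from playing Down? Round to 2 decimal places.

-6.80

Take the expectation over Column's type, weighting each type's action by its prior probability.
E[Down] = 0.6·(-6) + 0.4·(-8) = (-3.6) + (-3.2) = -6.8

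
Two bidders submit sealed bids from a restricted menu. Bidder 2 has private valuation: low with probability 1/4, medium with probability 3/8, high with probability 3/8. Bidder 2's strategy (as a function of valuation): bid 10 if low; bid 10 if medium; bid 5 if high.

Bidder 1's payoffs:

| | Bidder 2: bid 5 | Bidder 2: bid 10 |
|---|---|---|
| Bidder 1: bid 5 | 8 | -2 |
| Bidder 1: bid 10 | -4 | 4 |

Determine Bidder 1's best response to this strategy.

bid 5

E[bid 5] = 1/4·(-2) + 3/8·(-2) + 3/8·(8) = 7/4
E[bid 10] = 1/4·(4) + 3/8·(4) + 3/8·(-4) = 1
Best response: bid 5 (7/4 is the largest).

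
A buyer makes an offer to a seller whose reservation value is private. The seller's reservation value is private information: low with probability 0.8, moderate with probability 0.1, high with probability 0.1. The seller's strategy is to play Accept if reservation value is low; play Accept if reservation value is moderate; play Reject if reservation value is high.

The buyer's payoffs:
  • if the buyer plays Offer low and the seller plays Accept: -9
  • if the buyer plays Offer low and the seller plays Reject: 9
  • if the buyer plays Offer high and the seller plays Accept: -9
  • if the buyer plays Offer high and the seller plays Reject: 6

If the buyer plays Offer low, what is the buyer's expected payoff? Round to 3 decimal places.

Take the expectation over the seller's reservation value, weighting each type's action by its prior probability.
E[Offer low] = 0.8·(-9) + 0.1·(-9) + 0.1·9 = (-7.2) + (-0.9) + 0.9 = -7.2

-7.200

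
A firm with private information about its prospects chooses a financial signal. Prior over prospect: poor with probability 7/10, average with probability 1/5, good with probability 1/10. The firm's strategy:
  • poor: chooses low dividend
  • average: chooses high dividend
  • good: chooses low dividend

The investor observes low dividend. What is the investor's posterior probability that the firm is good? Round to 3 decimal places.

0.125

Apply Bayes' rule using the sender's strategy as the likelihood.
P(low dividend) = (7/10)·1 + (1/5)·0 + (1/10)·1 = 4/5
P(good | low dividend) = ((1/10)·1) / (4/5) = (1/10) / (4/5) = 1/8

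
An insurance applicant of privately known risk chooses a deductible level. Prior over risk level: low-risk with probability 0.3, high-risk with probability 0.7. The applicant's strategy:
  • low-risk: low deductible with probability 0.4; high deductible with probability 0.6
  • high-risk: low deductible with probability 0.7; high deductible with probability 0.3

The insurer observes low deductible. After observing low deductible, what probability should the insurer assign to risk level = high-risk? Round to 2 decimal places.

Apply Bayes' rule using the sender's strategy as the likelihood.
P(low deductible) = 0.3·0.4 + 0.7·0.7 = 0.61
P(high-risk | low deductible) = (0.7·0.7) / 0.61 = 0.49 / 0.61 = 0.803279

0.80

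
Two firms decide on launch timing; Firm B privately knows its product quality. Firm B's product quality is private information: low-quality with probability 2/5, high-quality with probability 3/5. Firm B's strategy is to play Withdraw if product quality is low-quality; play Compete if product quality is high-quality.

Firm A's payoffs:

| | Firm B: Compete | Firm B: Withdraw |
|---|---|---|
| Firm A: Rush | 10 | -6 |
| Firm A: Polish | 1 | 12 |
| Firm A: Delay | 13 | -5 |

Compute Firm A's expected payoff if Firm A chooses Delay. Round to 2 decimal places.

E[Delay] = 2/5·(-5) + 3/5·13 = (-2) + 39/5 = 29/5

5.80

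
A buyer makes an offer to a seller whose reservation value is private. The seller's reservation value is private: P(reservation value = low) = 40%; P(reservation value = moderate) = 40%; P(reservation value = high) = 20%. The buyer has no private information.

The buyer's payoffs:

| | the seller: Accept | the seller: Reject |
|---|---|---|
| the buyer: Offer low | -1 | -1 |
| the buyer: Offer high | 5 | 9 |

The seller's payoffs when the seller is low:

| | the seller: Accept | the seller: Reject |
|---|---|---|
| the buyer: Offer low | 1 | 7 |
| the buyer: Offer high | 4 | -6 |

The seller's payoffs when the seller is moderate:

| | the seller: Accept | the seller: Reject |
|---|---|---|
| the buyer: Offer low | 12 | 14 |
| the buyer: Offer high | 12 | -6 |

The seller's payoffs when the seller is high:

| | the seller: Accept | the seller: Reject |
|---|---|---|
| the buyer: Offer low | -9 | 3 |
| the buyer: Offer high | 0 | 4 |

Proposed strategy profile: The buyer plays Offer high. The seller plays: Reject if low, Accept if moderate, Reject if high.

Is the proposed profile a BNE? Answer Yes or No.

No

A profile is a BNE iff every type of every player is best-responding given beliefs about the other side.
The buyer plays Offer high: E[Offer high] = 0.4·(9) + 0.4·(5) + 0.2·(9) = 7.4; E[Offer low] = -1. Best-responding. ✓
The seller (reservation value low), facing Offer high: Accept gives 4, Reject gives -6. Proposed Reject is not best — profitable deviation exists. ✗
The seller (reservation value moderate), facing Offer high: Accept gives 12, Reject gives -6. Proposed Accept is best. ✓
The seller (reservation value high), facing Offer high: Accept gives 0, Reject gives 4. Proposed Reject is best. ✓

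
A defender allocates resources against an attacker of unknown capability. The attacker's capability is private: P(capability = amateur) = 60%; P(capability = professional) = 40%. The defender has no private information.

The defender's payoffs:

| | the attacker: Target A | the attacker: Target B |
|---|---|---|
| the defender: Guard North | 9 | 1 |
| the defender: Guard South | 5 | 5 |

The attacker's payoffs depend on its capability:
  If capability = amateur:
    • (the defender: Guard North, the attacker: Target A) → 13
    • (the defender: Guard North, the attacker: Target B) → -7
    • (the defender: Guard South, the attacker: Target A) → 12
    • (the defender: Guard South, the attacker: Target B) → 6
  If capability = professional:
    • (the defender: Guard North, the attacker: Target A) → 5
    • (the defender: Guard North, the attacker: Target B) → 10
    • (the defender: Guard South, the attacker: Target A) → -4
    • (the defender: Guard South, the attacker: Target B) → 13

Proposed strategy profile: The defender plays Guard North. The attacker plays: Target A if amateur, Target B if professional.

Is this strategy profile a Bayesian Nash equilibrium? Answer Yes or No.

Yes

The defender plays Guard North: E[Guard North] = 0.6·(9) + 0.4·(1) = 5.8; E[Guard South] = 5. Best-responding. ✓
The attacker (capability amateur), facing Guard North: Target A gives 13, Target B gives -7. Proposed Target A is best. ✓
The attacker (capability professional), facing Guard North: Target A gives 5, Target B gives 10. Proposed Target B is best. ✓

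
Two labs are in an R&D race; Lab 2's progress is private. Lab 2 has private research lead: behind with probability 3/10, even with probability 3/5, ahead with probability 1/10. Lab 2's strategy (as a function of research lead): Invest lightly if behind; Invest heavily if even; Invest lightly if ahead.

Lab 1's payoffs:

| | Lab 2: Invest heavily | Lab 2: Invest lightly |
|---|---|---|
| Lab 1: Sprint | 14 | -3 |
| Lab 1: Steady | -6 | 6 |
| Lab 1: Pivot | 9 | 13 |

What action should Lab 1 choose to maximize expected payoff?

Pivot

E[Sprint] = 3/10·(-3) + 3/5·(14) + 1/10·(-3) = 36/5
E[Steady] = 3/10·(6) + 3/5·(-6) + 1/10·(6) = -6/5
E[Pivot] = 3/10·(13) + 3/5·(9) + 1/10·(13) = 53/5
Best response: Pivot (53/5 is the largest).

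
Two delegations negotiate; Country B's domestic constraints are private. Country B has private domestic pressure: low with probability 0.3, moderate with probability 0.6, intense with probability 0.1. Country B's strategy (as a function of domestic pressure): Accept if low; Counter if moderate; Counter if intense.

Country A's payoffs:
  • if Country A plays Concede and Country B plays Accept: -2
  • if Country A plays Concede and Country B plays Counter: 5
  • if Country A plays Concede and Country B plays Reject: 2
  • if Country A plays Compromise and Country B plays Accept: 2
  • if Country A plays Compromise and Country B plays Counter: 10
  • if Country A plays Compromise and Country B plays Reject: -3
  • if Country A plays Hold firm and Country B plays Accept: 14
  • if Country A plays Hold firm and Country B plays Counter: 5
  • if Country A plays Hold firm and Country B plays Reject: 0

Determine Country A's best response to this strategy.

Hold firm

E[Concede] = 0.3·(-2) + 0.6·(5) + 0.1·(5) = 2.9
E[Compromise] = 0.3·(2) + 0.6·(10) + 0.1·(10) = 7.6
E[Hold firm] = 0.3·(14) + 0.6·(5) + 0.1·(5) = 7.7
Best response: Hold firm (7.7 is the largest).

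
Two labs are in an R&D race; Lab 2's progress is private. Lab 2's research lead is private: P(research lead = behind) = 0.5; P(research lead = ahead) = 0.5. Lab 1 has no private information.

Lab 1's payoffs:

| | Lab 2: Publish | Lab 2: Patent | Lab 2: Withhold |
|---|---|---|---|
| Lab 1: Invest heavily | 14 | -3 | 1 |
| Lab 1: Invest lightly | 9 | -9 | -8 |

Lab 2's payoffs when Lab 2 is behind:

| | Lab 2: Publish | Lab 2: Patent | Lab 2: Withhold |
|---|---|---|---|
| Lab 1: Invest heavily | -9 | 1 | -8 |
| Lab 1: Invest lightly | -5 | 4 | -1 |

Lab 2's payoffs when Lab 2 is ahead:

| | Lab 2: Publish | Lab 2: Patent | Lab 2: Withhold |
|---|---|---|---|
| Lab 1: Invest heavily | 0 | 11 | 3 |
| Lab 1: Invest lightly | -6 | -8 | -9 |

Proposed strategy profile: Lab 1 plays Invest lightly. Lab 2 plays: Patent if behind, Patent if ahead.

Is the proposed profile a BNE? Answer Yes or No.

No

Lab 1 plays Invest lightly: E[Invest lightly] = 0.5·(-9) + 0.5·(-9) = -9; E[Invest heavily] = -3. Not best-responding. ✗
Lab 2 (research lead behind), facing Invest lightly: Publish gives -5, Patent gives 4, Withhold gives -1. Proposed Patent is best. ✓
Lab 2 (research lead ahead), facing Invest lightly: Publish gives -6, Patent gives -8, Withhold gives -9. Proposed Patent is not best — profitable deviation exists. ✗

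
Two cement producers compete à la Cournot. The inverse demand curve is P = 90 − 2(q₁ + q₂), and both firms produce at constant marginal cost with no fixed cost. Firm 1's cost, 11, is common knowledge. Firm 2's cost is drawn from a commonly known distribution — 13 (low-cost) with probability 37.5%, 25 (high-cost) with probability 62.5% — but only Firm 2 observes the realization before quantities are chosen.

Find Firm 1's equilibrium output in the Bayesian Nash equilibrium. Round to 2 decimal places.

14.75

Each type of Firm 2 best-responds to q₁; Firm 1 best-responds to the expected q₂ over Firm 2's types.
Firm 2 with cost c maximizes (90 − 2(q₁+q₂) − c)·q₂, giving q₂(c) = (90 − c − 2q₁)/4.
E[c₂] = 0.375·13 + 0.625·25 = 20.5
Firm 1's FOC against E[q₂] yields q₁ = (90 − 2·11 + E[c₂])/6 = (90 − 22 + 20.5)/6 = 14.75.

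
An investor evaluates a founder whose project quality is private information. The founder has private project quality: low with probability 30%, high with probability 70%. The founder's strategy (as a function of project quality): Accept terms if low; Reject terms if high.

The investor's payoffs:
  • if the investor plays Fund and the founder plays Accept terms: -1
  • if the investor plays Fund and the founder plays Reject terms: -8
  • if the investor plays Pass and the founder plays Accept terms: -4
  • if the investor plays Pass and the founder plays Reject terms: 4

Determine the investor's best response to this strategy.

E[Fund] = 0.3·(-1) + 0.7·(-8) = -5.9
E[Pass] = 0.3·(-4) + 0.7·(4) = 1.6
Best response: Pass (1.6 is the largest).

Pass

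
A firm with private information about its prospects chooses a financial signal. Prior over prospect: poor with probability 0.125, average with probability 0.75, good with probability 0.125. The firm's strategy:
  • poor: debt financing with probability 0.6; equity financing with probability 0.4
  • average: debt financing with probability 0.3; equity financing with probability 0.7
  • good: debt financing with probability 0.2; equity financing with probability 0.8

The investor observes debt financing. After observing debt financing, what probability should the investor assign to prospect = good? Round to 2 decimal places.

0.08

P(debt financing) = 0.125·0.6 + 0.75·0.3 + 0.125·0.2 = 0.325
P(good | debt financing) = (0.125·0.2) / 0.325 = 0.025 / 0.325 = 0.0769231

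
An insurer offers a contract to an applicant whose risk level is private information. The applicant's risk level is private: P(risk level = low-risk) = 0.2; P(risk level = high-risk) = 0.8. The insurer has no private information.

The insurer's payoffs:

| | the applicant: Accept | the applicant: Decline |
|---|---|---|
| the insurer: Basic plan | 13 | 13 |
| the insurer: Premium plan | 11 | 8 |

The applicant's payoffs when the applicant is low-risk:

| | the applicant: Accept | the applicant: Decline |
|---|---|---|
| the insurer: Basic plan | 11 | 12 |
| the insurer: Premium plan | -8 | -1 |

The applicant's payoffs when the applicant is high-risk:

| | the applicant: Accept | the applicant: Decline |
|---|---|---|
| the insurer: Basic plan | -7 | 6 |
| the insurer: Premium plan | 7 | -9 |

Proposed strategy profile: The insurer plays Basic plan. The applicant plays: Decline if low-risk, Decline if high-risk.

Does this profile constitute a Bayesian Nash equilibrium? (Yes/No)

A profile is a BNE iff every type of every player is best-responding given beliefs about the other side.
The insurer plays Basic plan: E[Basic plan] = 0.2·(13) + 0.8·(13) = 13; E[Premium plan] = 8. Best-responding. ✓
The applicant (risk level low-risk), facing Basic plan: Accept gives 11, Decline gives 12. Proposed Decline is best. ✓
The applicant (risk level high-risk), facing Basic plan: Accept gives -7, Decline gives 6. Proposed Decline is best. ✓

Yes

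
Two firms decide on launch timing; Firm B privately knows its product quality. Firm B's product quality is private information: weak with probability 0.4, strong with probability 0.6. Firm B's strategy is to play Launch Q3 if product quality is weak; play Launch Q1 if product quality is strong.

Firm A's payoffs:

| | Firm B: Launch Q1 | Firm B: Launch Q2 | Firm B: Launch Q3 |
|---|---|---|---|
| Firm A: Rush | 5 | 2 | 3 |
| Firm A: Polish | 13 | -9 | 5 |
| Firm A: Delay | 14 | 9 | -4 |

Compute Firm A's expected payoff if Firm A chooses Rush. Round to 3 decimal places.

E[Rush] = 0.4·3 + 0.6·5 = 1.2 + 3 = 4.2

4.200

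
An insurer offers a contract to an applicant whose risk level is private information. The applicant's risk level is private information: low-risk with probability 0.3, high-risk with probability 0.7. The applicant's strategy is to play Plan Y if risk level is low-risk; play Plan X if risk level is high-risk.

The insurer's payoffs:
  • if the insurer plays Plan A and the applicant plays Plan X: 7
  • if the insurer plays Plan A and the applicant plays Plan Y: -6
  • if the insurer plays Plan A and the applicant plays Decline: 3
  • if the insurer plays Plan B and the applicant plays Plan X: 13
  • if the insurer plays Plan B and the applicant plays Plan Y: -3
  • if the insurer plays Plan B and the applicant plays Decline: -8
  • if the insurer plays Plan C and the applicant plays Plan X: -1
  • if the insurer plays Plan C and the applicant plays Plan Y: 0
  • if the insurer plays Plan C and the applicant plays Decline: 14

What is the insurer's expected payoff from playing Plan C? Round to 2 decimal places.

-0.70

Take the expectation over the applicant's risk level, weighting each type's action by its prior probability.
E[Plan C] = 0.3·0 + 0.7·(-1) = 0 + (-0.7) = -0.7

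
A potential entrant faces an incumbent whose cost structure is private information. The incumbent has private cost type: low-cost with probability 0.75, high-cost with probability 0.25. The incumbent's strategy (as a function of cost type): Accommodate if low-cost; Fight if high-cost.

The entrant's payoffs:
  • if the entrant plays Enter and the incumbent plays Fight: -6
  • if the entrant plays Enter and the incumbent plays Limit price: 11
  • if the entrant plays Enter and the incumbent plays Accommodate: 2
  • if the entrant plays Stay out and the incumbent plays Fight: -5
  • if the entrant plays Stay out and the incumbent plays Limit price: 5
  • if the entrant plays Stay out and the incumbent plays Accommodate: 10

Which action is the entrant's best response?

E[Enter] = 0.75·(2) + 0.25·(-6) = 0
E[Stay out] = 0.75·(10) + 0.25·(-5) = 6.25
Best response: Stay out (6.25 is the largest).

Stay out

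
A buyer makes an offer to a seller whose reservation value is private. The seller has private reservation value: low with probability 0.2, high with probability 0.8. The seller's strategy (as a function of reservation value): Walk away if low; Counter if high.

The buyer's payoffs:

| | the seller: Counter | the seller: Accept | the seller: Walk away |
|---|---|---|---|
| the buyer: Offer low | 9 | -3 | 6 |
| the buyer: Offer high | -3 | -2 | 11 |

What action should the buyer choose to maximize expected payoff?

Offer low

E[Offer low] = 0.2·(6) + 0.8·(9) = 8.4
E[Offer high] = 0.2·(11) + 0.8·(-3) = -0.2
Best response: Offer low (8.4 is the largest).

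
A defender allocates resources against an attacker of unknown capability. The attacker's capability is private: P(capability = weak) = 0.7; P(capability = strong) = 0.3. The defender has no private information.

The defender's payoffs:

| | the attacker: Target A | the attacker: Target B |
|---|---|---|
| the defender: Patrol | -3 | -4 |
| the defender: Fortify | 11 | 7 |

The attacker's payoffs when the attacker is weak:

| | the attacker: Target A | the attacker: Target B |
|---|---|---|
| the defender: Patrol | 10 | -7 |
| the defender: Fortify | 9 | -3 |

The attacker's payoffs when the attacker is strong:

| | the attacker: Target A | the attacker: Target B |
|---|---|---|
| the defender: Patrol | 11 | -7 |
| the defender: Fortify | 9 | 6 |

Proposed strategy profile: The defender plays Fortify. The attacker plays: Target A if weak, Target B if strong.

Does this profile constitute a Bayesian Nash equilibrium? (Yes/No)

The defender plays Fortify: E[Fortify] = 0.7·(11) + 0.3·(7) = 9.8; E[Patrol] = -3.3. Best-responding. ✓
The attacker (capability weak), facing Fortify: Target A gives 9, Target B gives -3. Proposed Target A is best. ✓
The attacker (capability strong), facing Fortify: Target A gives 9, Target B gives 6. Proposed Target B is not best — profitable deviation exists. ✗

No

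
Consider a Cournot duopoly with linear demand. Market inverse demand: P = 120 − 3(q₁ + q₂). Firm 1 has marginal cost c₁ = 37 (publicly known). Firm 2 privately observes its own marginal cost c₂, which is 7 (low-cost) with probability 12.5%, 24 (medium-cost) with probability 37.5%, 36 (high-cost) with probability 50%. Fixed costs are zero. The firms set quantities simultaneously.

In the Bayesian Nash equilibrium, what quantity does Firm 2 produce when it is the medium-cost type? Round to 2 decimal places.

11.90

Type-c best response for Firm 2: q₂(c) = (120 − c)/6 − q₁/2.
Firm 1 maximizes expected profit; its first-order condition is 120 − 6q₁ − 3E[q₂] − 37 = 0.
Substituting E[q₂] and solving: E[c₂] = 27.875, so q₁ = (120 − 2·37 + 27.875)/9 = 8.20833.
q₂(medium-cost) = (120 − 24 − 3·8.20833)/6 = 11.8958.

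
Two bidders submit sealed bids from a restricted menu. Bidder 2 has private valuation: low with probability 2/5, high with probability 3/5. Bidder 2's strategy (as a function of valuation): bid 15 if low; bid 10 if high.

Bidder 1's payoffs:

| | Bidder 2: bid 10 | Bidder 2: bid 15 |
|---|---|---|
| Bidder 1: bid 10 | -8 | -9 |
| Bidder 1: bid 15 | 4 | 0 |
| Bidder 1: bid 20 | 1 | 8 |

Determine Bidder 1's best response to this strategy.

bid 20

E[bid 10] = 2/5·(-9) + 3/5·(-8) = -42/5
E[bid 15] = 2/5·(0) + 3/5·(4) = 12/5
E[bid 20] = 2/5·(8) + 3/5·(1) = 19/5
Best response: bid 20 (19/5 is the largest).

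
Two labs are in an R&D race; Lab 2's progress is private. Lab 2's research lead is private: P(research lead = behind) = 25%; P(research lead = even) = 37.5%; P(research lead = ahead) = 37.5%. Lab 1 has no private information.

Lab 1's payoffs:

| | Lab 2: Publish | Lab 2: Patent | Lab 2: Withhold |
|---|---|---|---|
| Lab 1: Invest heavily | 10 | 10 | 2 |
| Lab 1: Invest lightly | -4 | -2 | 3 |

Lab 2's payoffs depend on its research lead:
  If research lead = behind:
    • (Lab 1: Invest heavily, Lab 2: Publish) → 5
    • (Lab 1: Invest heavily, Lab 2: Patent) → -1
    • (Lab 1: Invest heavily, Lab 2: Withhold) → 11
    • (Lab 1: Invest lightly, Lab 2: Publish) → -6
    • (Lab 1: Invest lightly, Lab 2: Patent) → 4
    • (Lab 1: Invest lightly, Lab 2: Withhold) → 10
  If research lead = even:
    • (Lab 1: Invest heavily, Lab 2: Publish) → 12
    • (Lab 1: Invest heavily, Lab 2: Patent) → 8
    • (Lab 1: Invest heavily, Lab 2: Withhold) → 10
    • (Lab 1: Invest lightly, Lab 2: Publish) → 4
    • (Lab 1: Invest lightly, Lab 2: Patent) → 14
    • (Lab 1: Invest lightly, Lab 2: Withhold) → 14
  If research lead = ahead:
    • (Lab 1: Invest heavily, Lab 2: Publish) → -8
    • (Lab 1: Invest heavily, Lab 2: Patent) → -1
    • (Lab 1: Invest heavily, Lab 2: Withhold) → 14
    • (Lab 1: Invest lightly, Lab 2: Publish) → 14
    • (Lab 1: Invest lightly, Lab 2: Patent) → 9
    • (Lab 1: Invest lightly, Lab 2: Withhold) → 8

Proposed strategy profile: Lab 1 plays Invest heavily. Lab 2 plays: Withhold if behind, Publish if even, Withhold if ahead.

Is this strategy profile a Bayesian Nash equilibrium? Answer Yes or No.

Lab 1 plays Invest heavily: E[Invest heavily] = 0.25·(2) + 0.375·(10) + 0.375·(2) = 5; E[Invest lightly] = 0.375. Best-responding. ✓
Lab 2 (research lead behind), facing Invest heavily: Publish gives 5, Patent gives -1, Withhold gives 11. Proposed Withhold is best. ✓
Lab 2 (research lead even), facing Invest heavily: Publish gives 12, Patent gives 8, Withhold gives 10. Proposed Publish is best. ✓
Lab 2 (research lead ahead), facing Invest heavily: Publish gives -8, Patent gives -1, Withhold gives 14. Proposed Withhold is best. ✓

Yes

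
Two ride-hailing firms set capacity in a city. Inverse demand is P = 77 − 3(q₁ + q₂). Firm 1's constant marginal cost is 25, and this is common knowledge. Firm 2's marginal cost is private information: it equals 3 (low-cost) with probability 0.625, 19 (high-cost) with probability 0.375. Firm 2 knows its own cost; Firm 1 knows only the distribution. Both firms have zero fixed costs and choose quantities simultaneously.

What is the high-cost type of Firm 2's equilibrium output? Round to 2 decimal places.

Firm 2 with cost c maximizes (77 − 3(q₁+q₂) − c)·q₂, giving q₂(c) = (77 − c − 3q₁)/6.
E[c₂] = 0.625·3 + 0.375·19 = 9
Firm 1's FOC against E[q₂] yields q₁ = (77 − 2·25 + E[c₂])/9 = (77 − 50 + 9)/9 = 4.
q₂(high-cost) = (77 − 19 − 3·4)/6 = 7.66667.

7.67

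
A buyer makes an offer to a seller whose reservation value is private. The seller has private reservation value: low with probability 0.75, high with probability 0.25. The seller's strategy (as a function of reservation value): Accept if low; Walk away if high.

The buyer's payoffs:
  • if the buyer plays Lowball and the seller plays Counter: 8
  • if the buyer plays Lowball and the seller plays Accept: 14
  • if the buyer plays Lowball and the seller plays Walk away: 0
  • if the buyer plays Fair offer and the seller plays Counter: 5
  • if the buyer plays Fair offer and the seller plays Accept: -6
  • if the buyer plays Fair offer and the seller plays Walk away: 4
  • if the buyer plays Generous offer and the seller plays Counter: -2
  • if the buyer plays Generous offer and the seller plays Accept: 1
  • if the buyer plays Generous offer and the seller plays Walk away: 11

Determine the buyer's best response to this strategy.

Lowball

E[Lowball] = 0.75·(14) + 0.25·(0) = 10.5
E[Fair offer] = 0.75·(-6) + 0.25·(4) = -3.5
E[Generous offer] = 0.75·(1) + 0.25·(11) = 3.5
Best response: Lowball (10.5 is the largest).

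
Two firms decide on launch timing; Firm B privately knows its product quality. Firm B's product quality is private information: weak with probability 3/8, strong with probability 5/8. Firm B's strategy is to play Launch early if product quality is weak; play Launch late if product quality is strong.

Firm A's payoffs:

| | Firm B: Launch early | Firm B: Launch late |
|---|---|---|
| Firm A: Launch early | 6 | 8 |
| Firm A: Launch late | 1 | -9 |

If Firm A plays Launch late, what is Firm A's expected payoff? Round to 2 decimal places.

-5.25

E[Launch late] = 3/8·1 + 5/8·(-9) = 3/8 + (-45/8) = -21/4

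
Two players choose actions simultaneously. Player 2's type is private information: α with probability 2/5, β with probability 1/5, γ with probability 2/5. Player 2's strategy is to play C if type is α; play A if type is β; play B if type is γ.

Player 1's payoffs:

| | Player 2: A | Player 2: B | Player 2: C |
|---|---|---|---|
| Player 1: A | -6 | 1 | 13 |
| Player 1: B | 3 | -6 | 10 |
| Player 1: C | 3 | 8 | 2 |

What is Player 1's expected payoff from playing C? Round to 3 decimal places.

4.600

Take the expectation over Player 2's type, weighting each type's action by its prior probability.
E[C] = 2/5·2 + 1/5·3 + 2/5·8 = 4/5 + 3/5 + 16/5 = 23/5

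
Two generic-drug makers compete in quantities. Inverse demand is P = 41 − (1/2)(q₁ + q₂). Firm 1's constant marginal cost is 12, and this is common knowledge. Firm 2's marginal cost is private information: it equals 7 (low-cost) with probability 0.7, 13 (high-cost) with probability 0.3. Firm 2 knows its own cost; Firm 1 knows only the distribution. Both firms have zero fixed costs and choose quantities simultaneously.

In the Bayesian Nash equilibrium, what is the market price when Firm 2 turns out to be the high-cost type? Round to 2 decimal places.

22.70

Firm 2 with cost c maximizes (41 − (1/2)(q₁+q₂) − c)·q₂, giving q₂(c) = (41 − c − (1/2)q₁).
E[c₂] = 0.7·7 + 0.3·13 = 8.8
Firm 1's FOC against E[q₂] yields q₁ = (41 − 2·12 + E[c₂])/(3/2) = (41 − 24 + 8.8)/(3/2) = 17.2.
q₂(high-cost) = 19.4, so P = 41 − (1/2)·(17.2 + 19.4) = 22.7.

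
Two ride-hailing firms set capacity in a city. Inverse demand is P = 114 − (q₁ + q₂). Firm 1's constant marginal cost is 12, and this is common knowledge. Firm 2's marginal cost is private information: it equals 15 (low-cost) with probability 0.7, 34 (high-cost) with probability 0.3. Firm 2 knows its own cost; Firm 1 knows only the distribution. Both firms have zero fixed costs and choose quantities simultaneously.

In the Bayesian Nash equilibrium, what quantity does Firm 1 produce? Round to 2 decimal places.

36.90

Type-c best response for Firm 2: q₂(c) = (114 − c)/2 − q₁/2.
Firm 1 maximizes expected profit; its first-order condition is 114 − 2q₁ − E[q₂] − 12 = 0.
Substituting E[q₂] and solving: E[c₂] = 20.7, so q₁ = (114 − 2·12 + 20.7)/3 = 36.9.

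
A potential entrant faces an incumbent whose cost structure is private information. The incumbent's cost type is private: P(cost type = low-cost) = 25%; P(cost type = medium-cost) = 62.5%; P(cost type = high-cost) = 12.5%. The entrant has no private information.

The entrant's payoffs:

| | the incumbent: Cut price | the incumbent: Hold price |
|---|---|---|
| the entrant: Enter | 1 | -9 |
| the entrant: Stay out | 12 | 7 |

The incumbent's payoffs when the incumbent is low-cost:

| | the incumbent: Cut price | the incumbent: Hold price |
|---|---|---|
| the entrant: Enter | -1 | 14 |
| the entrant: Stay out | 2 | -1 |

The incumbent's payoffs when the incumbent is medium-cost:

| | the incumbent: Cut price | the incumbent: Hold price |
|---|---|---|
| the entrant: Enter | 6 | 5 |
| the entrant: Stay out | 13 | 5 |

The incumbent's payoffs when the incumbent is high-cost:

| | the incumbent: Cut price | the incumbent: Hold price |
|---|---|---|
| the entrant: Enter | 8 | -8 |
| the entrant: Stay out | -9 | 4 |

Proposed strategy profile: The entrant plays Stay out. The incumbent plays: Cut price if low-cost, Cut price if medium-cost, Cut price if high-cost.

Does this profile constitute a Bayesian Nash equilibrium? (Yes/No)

The entrant plays Stay out: E[Stay out] = 0.25·(12) + 0.625·(12) + 0.125·(12) = 12; E[Enter] = 1. Best-responding. ✓
The incumbent (cost type low-cost), facing Stay out: Cut price gives 2, Hold price gives -1. Proposed Cut price is best. ✓
The incumbent (cost type medium-cost), facing Stay out: Cut price gives 13, Hold price gives 5. Proposed Cut price is best. ✓
The incumbent (cost type high-cost), facing Stay out: Cut price gives -9, Hold price gives 4. Proposed Cut price is not best — profitable deviation exists. ✗

No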